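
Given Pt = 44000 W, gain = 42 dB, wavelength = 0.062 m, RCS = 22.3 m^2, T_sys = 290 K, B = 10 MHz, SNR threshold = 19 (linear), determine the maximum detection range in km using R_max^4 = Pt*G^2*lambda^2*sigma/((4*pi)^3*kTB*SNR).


G_lin = 10^(42/10) = 15848.931925
R^4 = 44000 * 15848.931925^2 * 0.062^2 * 22.3 / ((4*pi)^3 * 1.38e-23 * 290 * 10000000.0 * 19)
R^4 = 6.27886e20 m^4
R_max = (6.27886e20)^(1/4) = 158296.1 m = 158.3 km

158.3 km


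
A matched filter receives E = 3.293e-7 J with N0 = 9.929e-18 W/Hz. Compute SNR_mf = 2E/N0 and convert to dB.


SNR_lin = 2 * 3.293e-7 / 9.929e-18 = 6.633e10
SNR_dB = 10*log10(6.633e10) = 108.2 dB

108.2 dB


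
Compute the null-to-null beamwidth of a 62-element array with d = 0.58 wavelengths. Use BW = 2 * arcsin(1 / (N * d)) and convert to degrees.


1/(N*d) = 1/(62*0.58) = 0.027809
BW = 2*arcsin(0.027809) = 3.2 degrees

3.2 degrees


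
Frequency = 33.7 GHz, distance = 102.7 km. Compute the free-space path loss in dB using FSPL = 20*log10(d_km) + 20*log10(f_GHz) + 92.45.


20*log10(102.7) = 40.23
20*log10(33.7) = 30.55
FSPL = 163.2 dB

163.2 dB


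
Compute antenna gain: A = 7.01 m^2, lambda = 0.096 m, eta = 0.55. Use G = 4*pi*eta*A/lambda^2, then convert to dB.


G_linear = 4*pi*0.55*7.01/0.096^2 = 5257.12
G_dB = 10*log10(5257.12) = 37.2 dB

37.2 dB


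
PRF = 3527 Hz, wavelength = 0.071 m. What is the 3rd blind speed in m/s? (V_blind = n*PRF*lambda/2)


V_blind = 3 * 3527 * 0.071 / 2 = 375.6 m/s

375.6 m/s


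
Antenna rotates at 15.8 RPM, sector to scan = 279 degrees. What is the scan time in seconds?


t = 279 / (15.8 * 360) * 60 = 2.94 s

2.94 s


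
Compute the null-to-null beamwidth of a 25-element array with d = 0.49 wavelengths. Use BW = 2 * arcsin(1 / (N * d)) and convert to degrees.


1/(N*d) = 1/(25*0.49) = 0.081633
BW = 2*arcsin(0.081633) = 9.4 degrees

9.4 degrees


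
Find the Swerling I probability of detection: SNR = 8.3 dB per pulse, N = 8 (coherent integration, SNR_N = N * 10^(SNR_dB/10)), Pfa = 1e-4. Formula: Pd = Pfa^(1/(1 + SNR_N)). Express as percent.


SNR_lin = 10^(8.3/10) = 6.76083
SNR_N = 8 * 6.76083 = 54.08664
1/(1 + SNR_N) = 1/55.08664 = 0.0181532
Pd = (1e-4)^0.0181532 = 0.84603
Pd = 84.6%

84.6%


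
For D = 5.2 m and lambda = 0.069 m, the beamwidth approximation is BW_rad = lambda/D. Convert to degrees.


BW_rad = 0.069 / 5.2 = 0.013269
BW_deg = 0.76 degrees

0.76 degrees


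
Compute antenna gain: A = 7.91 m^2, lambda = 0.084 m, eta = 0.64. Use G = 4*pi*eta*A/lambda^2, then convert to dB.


G_linear = 4*pi*0.64*7.91/0.084^2 = 9015.87
G_dB = 10*log10(9015.87) = 39.6 dB

39.6 dB


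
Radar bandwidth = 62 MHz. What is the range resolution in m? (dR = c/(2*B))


dR = 3e8 / (2 * 62000000.0) = 2.42 m

2.42 m


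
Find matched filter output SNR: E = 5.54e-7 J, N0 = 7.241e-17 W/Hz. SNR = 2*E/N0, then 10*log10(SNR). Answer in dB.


SNR_lin = 2 * 5.54e-7 / 7.241e-17 = 1.53e10
SNR_dB = 10*log10(1.53e10) = 101.8 dB

101.8 dB


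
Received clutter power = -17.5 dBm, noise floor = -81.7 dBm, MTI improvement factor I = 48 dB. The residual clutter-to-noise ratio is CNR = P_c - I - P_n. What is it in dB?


CNR = -17.5 - 48 - (-81.7) = 16.2 dB

16.2 dB


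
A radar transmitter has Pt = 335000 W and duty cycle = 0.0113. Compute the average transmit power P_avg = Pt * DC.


P_avg = 335000 * 0.0113 = 3785.5 W

3785.5 W


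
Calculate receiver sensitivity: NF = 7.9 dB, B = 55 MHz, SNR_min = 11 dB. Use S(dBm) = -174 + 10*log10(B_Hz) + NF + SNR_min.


10*log10(55000000.0) = 77.4
S = -174 + 77.4 + 7.9 + 11 = -77.7 dBm

-77.7 dBm


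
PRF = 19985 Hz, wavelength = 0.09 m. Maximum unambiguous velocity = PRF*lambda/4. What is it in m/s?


V_ua = 19985 * 0.09 / 4 = 449.7 m/s

449.7 m/s


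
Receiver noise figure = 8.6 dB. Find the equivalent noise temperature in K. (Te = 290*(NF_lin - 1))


NF_lin = 10^(8.6/10) = 7.24436
Te = 290 * (7.24436 - 1) = 1810.9 K

1810.9 K


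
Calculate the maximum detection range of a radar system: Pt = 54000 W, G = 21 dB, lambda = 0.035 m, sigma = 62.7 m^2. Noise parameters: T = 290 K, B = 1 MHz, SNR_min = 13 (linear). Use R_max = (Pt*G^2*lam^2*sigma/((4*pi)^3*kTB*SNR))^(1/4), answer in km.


G_lin = 10^(21/10) = 125.892541
R^4 = 54000 * 125.892541^2 * 0.035^2 * 62.7 / ((4*pi)^3 * 1.38e-23 * 290 * 1000000.0 * 13)
R^4 = 6.36718e17 m^4
R_max = (6.36718e17)^(1/4) = 28247.9 m = 28.2 km

28.2 km


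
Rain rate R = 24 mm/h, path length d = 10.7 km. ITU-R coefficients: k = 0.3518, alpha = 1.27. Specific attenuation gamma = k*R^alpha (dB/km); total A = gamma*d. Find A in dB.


gamma = 0.3518 * 24^1.27 = 19.914257 dB/km
A = 19.914257 * 10.7 = 213.08 dB

213.08 dB


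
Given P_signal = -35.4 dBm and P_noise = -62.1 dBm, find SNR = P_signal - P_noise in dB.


SNR = -35.4 - (-62.1) = 26.7 dB

26.7 dB


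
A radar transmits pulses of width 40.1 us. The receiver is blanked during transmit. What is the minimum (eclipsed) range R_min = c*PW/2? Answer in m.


R_min = 3e8 * 40.1e-6 / 2 = 6015.0 m

6015.0 m


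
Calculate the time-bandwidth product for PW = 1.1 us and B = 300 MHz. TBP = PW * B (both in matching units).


TBP = 1.1 * 300 = 330.0

330.0


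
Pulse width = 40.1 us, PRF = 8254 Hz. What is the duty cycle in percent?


DC = 40.1e-6 * 8254 * 100 = 33.1%

33.1%


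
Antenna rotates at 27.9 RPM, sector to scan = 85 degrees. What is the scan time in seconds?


t = 85 / (27.9 * 360) * 60 = 0.51 s

0.51 s


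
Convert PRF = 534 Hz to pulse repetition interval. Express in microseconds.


PRI = 1/534 = 0.0018726592 s = 1872.7 us

1872.7 us


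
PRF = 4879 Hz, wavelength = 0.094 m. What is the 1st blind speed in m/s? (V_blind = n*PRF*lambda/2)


V_blind = 1 * 4879 * 0.094 / 2 = 229.3 m/s

229.3 m/s


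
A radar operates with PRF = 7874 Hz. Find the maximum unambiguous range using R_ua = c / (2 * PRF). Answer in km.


R_ua = 3e8 / (2 * 7874) = 19050.0 m = 19.1 km

19.1 km


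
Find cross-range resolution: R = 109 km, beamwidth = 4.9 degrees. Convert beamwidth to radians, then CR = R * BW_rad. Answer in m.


BW_rad = 0.085521133
CR = 109000 * 0.085521133 = 9321.8 m

9321.8 m


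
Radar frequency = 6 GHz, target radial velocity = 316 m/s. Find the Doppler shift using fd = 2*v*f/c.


fd = 2 * 316 * 6000000000.0 / 3e8 = 12640.0 Hz

12640.0 Hz


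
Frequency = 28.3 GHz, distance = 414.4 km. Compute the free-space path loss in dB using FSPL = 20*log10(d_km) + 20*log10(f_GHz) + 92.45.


20*log10(414.4) = 52.35
20*log10(28.3) = 29.04
FSPL = 173.8 dB

173.8 dB


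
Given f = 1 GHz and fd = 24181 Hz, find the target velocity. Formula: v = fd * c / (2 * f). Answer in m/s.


v = 24181 * 3e8 / (2 * 1000000000.0) = 3627.2 m/s

3627.2 m/s


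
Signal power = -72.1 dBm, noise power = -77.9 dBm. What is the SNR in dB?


SNR = -72.1 - (-77.9) = 5.8 dB

5.8 dB


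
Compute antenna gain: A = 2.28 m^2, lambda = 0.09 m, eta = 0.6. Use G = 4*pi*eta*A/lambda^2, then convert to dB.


G_linear = 4*pi*0.6*2.28/0.09^2 = 2122.32
G_dB = 10*log10(2122.32) = 33.3 dB

33.3 dB


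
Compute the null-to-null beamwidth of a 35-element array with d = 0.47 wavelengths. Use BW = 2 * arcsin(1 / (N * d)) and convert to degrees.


1/(N*d) = 1/(35*0.47) = 0.06079
BW = 2*arcsin(0.06079) = 7.0 degrees

7.0 degrees


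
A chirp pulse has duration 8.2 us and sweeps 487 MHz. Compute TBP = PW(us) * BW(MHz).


TBP = 8.2 * 487 = 3993.4

3993.4


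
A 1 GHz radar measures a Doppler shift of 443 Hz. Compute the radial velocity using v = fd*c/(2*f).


v = 443 * 3e8 / (2 * 1000000000.0) = 66.5 m/s

66.5 m/s


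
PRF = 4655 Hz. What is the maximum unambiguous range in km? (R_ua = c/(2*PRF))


R_ua = 3e8 / (2 * 4655) = 32223.4 m = 32.2 km

32.2 km


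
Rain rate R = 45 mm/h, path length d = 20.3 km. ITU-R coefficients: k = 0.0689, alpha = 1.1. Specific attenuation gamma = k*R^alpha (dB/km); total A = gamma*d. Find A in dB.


gamma = 0.0689 * 45^1.1 = 4.536835 dB/km
A = 4.536835 * 20.3 = 92.1 dB

92.1 dB


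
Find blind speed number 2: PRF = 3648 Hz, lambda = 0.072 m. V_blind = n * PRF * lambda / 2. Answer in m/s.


V_blind = 2 * 3648 * 0.072 / 2 = 262.7 m/s

262.7 m/s


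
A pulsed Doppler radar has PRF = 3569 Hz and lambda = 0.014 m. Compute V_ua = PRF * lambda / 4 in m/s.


V_ua = 3569 * 0.014 / 4 = 12.5 m/s

12.5 m/s


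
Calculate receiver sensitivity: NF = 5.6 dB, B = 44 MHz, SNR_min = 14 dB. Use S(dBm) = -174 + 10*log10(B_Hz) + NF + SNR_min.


10*log10(44000000.0) = 76.43
S = -174 + 76.43 + 5.6 + 14 = -78.0 dBm

-78.0 dBm


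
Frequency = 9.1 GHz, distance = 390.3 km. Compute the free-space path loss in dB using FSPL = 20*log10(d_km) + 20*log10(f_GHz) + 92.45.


20*log10(390.3) = 51.83
20*log10(9.1) = 19.18
FSPL = 163.5 dB

163.5 dB


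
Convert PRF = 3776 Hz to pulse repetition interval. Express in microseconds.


PRI = 1/3776 = 0.0002648305 s = 264.8 us

264.8 us


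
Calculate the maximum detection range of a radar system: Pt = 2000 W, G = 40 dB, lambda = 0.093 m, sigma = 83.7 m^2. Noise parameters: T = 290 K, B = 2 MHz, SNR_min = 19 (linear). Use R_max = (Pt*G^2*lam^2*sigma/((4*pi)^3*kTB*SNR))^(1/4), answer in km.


G_lin = 10^(40/10) = 10000.0
R^4 = 2000 * 10000.0^2 * 0.093^2 * 83.7 / ((4*pi)^3 * 1.38e-23 * 290 * 2000000.0 * 19)
R^4 = 4.79768e20 m^4
R_max = (4.79768e20)^(1/4) = 147998.7 m = 148.0 km

148.0 km


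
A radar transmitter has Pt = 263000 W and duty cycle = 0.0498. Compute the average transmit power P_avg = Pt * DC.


P_avg = 263000 * 0.0498 = 13097.4 W

13097.4 W


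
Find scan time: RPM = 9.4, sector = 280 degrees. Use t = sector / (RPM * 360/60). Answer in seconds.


t = 280 / (9.4 * 360) * 60 = 4.96 s

4.96 s


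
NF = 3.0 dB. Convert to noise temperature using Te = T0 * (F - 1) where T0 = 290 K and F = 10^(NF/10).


NF_lin = 10^(3.0/10) = 1.995262
Te = 290 * (1.995262 - 1) = 288.6 K

288.6 K


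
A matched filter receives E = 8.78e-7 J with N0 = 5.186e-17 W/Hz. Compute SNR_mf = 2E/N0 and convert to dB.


SNR_lin = 2 * 8.78e-7 / 5.186e-17 = 3.386e10
SNR_dB = 10*log10(3.386e10) = 105.3 dB

105.3 dB


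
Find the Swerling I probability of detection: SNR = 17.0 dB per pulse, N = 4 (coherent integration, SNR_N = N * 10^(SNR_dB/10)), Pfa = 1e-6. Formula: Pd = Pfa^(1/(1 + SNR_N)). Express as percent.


SNR_lin = 10^(17.0/10) = 50.11872
SNR_N = 4 * 50.11872 = 200.47488
1/(1 + SNR_N) = 1/201.47488 = 0.0049634
Pd = (1e-6)^0.0049634 = 0.93373
Pd = 93.4%

93.4%


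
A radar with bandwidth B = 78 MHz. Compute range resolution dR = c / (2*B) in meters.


dR = 3e8 / (2 * 78000000.0) = 1.92 m

1.92 m


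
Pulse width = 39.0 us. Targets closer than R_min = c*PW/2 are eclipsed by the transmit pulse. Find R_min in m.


R_min = 3e8 * 39.0e-6 / 2 = 5850.0 m

5850.0 m


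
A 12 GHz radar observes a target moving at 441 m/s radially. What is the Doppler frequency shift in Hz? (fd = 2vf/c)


fd = 2 * 441 * 12000000000.0 / 3e8 = 35280.0 Hz

35280.0 Hz


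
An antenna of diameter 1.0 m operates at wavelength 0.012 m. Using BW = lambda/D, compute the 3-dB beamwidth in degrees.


BW_rad = 0.012 / 1.0 = 0.012
BW_deg = 0.69 degrees

0.69 degrees


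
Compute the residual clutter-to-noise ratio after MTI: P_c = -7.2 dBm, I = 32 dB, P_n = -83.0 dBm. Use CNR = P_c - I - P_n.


CNR = -7.2 - 32 - (-83.0) = 43.8 dB

43.8 dB


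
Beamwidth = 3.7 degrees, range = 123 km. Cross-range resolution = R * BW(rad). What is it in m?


BW_rad = 0.064577182
CR = 123000 * 0.064577182 = 7943.0 m

7943.0 m


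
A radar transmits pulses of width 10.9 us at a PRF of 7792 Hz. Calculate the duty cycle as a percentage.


DC = 10.9e-6 * 7792 * 100 = 8.49%

8.49%


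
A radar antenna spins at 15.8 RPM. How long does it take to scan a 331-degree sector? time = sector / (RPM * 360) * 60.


t = 331 / (15.8 * 360) * 60 = 3.49 s

3.49 s


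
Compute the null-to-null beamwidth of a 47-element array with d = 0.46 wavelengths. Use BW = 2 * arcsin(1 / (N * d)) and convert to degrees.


1/(N*d) = 1/(47*0.46) = 0.046253
BW = 2*arcsin(0.046253) = 5.3 degrees

5.3 degrees


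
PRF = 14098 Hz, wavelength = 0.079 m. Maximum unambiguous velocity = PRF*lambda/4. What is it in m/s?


V_ua = 14098 * 0.079 / 4 = 278.4 m/s

278.4 m/s


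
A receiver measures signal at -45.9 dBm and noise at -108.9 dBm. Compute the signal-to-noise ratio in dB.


SNR = -45.9 - (-108.9) = 63.0 dB

63.0 dB


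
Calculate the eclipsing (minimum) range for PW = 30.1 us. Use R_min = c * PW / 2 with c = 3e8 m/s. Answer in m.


R_min = 3e8 * 30.1e-6 / 2 = 4515.0 m

4515.0 m


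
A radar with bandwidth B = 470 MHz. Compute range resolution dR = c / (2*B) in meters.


dR = 3e8 / (2 * 470000000.0) = 0.32 m

0.32 m


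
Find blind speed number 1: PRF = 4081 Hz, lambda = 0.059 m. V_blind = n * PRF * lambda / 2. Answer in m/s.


V_blind = 1 * 4081 * 0.059 / 2 = 120.4 m/s

120.4 m/s


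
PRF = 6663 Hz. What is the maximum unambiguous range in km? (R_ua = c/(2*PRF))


R_ua = 3e8 / (2 * 6663) = 22512.4 m = 22.5 km

22.5 km


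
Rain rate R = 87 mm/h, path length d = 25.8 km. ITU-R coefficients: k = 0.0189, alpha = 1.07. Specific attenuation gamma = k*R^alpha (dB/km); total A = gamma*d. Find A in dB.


gamma = 0.0189 * 87^1.07 = 2.247747 dB/km
A = 2.247747 * 25.8 = 57.99 dB

57.99 dB


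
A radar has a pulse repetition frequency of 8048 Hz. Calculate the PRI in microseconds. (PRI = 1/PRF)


PRI = 1/8048 = 0.0001242545 s = 124.3 us

124.3 us


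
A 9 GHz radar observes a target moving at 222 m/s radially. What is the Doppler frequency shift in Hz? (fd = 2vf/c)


fd = 2 * 222 * 9000000000.0 / 3e8 = 13320.0 Hz

13320.0 Hz


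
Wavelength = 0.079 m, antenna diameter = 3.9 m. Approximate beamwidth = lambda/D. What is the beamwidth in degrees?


BW_rad = 0.079 / 3.9 = 0.020256
BW_deg = 1.16 degrees

1.16 degrees


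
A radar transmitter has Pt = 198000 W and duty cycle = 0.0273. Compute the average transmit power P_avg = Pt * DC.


P_avg = 198000 * 0.0273 = 5405.4 W

5405.4 W


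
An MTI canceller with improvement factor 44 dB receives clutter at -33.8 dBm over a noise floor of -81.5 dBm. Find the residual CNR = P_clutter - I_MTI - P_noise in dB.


CNR = -33.8 - 44 - (-81.5) = 3.7 dB

3.7 dB


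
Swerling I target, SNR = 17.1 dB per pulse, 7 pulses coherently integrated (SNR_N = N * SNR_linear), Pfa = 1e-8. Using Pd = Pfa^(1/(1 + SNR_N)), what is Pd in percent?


SNR_lin = 10^(17.1/10) = 51.28614
SNR_N = 7 * 51.28614 = 359.00298
1/(1 + SNR_N) = 1/360.00298 = 0.0027778
Pd = (1e-8)^0.0027778 = 0.95012
Pd = 95.0%

95.0%


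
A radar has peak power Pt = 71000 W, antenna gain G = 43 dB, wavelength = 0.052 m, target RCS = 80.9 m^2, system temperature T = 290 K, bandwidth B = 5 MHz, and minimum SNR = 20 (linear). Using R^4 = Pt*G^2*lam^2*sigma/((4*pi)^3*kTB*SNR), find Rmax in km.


G_lin = 10^(43/10) = 19952.62315
R^4 = 71000 * 19952.62315^2 * 0.052^2 * 80.9 / ((4*pi)^3 * 1.38e-23 * 290 * 5000000.0 * 20)
R^4 = 7.78587e21 m^4
R_max = (7.78587e21)^(1/4) = 297048.1 m = 297.0 km

297.0 km


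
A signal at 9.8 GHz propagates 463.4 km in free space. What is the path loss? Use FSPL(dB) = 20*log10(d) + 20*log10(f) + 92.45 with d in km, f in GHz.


20*log10(463.4) = 53.32
20*log10(9.8) = 19.82
FSPL = 165.6 dB

165.6 dB


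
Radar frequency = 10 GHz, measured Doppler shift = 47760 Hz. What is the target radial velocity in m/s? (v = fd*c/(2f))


v = 47760 * 3e8 / (2 * 10000000000.0) = 716.4 m/s

716.4 m/s


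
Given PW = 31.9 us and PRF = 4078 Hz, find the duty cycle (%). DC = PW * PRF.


DC = 31.9e-6 * 4078 * 100 = 13.01%

13.01%


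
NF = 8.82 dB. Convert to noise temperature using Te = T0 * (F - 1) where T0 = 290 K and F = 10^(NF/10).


NF_lin = 10^(8.82/10) = 7.62079
Te = 290 * (7.62079 - 1) = 1920.0 K

1920.0 K


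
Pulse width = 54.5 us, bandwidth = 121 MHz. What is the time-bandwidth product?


TBP = 54.5 * 121 = 6594.5

6594.5


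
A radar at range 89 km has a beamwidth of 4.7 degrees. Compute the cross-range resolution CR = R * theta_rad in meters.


BW_rad = 0.082030475
CR = 89000 * 0.082030475 = 7300.7 m

7300.7 m


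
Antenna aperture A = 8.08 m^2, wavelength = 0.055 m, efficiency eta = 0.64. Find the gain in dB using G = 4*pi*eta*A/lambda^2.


G_linear = 4*pi*0.64*8.08/0.055^2 = 21482.05
G_dB = 10*log10(21482.05) = 43.3 dB

43.3 dB


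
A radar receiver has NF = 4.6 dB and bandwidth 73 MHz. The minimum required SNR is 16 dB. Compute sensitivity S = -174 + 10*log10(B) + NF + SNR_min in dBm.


10*log10(73000000.0) = 78.63
S = -174 + 78.63 + 4.6 + 16 = -74.8 dBm

-74.8 dBm


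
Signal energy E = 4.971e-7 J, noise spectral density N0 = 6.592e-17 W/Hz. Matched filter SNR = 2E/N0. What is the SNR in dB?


SNR_lin = 2 * 4.971e-7 / 6.592e-17 = 1.508e10
SNR_dB = 10*log10(1.508e10) = 101.8 dB

101.8 dB


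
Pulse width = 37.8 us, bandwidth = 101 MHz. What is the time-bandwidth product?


TBP = 37.8 * 101 = 3817.8

3817.8


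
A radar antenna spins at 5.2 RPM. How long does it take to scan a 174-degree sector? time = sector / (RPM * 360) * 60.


t = 174 / (5.2 * 360) * 60 = 5.58 s

5.58 s


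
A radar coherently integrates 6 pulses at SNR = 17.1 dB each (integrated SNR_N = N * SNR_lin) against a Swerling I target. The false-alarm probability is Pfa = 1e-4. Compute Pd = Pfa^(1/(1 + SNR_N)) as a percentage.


SNR_lin = 10^(17.1/10) = 51.28614
SNR_N = 6 * 51.28614 = 307.71684
1/(1 + SNR_N) = 1/308.71684 = 0.0032392
Pd = (1e-4)^0.0032392 = 0.97061
Pd = 97.1%

97.1%


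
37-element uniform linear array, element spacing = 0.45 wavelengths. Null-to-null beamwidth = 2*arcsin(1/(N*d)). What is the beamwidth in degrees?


1/(N*d) = 1/(37*0.45) = 0.06006
BW = 2*arcsin(0.06006) = 6.9 degrees

6.9 degrees


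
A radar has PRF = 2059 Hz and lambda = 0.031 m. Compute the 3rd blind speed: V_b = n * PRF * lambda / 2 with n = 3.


V_blind = 3 * 2059 * 0.031 / 2 = 95.7 m/s

95.7 m/s


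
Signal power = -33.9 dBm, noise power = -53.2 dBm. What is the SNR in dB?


SNR = -33.9 - (-53.2) = 19.3 dB

19.3 dB


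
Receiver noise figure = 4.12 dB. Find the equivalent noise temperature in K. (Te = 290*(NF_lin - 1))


NF_lin = 10^(4.12/10) = 2.58226
Te = 290 * (2.58226 - 1) = 458.9 K

458.9 K


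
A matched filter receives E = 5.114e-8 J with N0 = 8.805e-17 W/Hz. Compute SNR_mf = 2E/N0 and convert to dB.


SNR_lin = 2 * 5.114e-8 / 8.805e-17 = 1.162e9
SNR_dB = 10*log10(1.162e9) = 90.7 dB

90.7 dB


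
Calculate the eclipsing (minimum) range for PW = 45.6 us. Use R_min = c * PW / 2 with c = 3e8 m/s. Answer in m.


R_min = 3e8 * 45.6e-6 / 2 = 6840.0 m

6840.0 m


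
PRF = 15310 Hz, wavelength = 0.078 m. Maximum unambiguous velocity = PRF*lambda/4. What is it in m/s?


V_ua = 15310 * 0.078 / 4 = 298.5 m/s

298.5 m/s


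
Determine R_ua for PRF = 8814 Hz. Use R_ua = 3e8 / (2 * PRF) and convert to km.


R_ua = 3e8 / (2 * 8814) = 17018.4 m = 17.0 km

17.0 km


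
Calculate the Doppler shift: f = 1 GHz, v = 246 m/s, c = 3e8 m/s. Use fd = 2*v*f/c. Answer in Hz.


fd = 2 * 246 * 1000000000.0 / 3e8 = 1640.0 Hz

1640.0 Hz


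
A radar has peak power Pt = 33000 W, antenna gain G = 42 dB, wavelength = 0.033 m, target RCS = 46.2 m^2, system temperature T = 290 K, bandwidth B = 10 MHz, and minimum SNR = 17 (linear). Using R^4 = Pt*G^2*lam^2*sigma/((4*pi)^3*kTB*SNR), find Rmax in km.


G_lin = 10^(42/10) = 15848.931925
R^4 = 33000 * 15848.931925^2 * 0.033^2 * 46.2 / ((4*pi)^3 * 1.38e-23 * 290 * 10000000.0 * 17)
R^4 = 3.08907e20 m^4
R_max = (3.08907e20)^(1/4) = 132573.6 m = 132.6 km

132.6 km


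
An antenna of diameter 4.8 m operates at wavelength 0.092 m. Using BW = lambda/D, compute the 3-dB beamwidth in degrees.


BW_rad = 0.092 / 4.8 = 0.019167
BW_deg = 1.1 degrees

1.1 degrees


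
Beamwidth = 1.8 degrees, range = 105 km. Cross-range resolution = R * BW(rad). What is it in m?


BW_rad = 0.031415927
CR = 105000 * 0.031415927 = 3298.7 m

3298.7 m


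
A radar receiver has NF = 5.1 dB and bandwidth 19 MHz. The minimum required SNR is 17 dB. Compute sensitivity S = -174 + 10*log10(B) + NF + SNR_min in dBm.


10*log10(19000000.0) = 72.79
S = -174 + 72.79 + 5.1 + 17 = -79.1 dBm

-79.1 dBm


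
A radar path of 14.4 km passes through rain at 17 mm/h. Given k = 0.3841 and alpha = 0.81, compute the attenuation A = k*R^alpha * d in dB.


gamma = 0.3841 * 17^0.81 = 3.811605 dB/km
A = 3.811605 * 14.4 = 54.89 dB

54.89 dB


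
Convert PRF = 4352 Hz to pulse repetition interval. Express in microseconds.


PRI = 1/4352 = 0.0002297794 s = 229.8 us

229.8 us


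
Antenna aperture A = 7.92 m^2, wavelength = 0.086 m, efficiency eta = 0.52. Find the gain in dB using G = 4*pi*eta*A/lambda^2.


G_linear = 4*pi*0.52*7.92/0.086^2 = 6997.48
G_dB = 10*log10(6997.48) = 38.4 dB

38.4 dB


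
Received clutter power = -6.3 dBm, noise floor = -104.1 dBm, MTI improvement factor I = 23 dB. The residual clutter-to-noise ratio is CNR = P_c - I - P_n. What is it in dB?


CNR = -6.3 - 23 - (-104.1) = 74.8 dB

74.8 dB


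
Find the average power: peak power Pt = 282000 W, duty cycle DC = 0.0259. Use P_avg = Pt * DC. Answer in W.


P_avg = 282000 * 0.0259 = 7303.8 W

7303.8 W


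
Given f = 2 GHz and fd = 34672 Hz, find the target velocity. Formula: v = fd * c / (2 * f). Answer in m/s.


v = 34672 * 3e8 / (2 * 2000000000.0) = 2600.4 m/s

2600.4 m/s


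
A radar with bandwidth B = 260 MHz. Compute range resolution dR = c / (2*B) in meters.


dR = 3e8 / (2 * 260000000.0) = 0.58 m

0.58 m


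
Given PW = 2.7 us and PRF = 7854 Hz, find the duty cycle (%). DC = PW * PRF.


DC = 2.7e-6 * 7854 * 100 = 2.12%

2.12%


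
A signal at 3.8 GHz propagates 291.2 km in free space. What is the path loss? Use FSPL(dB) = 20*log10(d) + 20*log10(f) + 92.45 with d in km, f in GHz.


20*log10(291.2) = 49.28
20*log10(3.8) = 11.6
FSPL = 153.3 dB

153.3 dB


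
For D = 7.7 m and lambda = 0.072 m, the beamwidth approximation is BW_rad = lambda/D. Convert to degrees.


BW_rad = 0.072 / 7.7 = 0.009351
BW_deg = 0.54 degrees

0.54 degrees


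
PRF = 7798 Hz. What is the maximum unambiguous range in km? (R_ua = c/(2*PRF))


R_ua = 3e8 / (2 * 7798) = 19235.7 m = 19.2 km

19.2 km


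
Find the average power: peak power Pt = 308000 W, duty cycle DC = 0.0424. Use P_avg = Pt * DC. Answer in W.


P_avg = 308000 * 0.0424 = 13059.2 W

13059.2 W


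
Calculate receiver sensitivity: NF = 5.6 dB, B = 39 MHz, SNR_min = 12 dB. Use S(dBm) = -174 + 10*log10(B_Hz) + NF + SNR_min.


10*log10(39000000.0) = 75.91
S = -174 + 75.91 + 5.6 + 12 = -80.5 dBm

-80.5 dBm


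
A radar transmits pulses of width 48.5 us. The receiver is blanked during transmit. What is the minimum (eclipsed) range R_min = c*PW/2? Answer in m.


R_min = 3e8 * 48.5e-6 / 2 = 7275.0 m

7275.0 m


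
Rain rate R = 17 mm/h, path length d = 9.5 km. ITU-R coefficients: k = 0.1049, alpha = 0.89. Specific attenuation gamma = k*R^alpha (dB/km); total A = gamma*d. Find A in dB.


gamma = 0.1049 * 17^0.89 = 1.305795 dB/km
A = 1.305795 * 9.5 = 12.41 dB

12.41 dB


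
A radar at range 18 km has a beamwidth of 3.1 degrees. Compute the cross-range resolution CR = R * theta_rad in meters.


BW_rad = 0.054105207
CR = 18000 * 0.054105207 = 973.9 m

973.9 m


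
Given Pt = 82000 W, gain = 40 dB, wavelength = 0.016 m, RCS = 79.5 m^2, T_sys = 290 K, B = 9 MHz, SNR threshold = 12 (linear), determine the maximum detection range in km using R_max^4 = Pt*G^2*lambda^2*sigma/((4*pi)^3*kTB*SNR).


G_lin = 10^(40/10) = 10000.0
R^4 = 82000 * 10000.0^2 * 0.016^2 * 79.5 / ((4*pi)^3 * 1.38e-23 * 290 * 9000000.0 * 12)
R^4 = 1.94577e20 m^4
R_max = (1.94577e20)^(1/4) = 118106.2 m = 118.1 km

118.1 km


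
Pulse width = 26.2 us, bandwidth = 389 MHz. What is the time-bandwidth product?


TBP = 26.2 * 389 = 10191.8

10191.8


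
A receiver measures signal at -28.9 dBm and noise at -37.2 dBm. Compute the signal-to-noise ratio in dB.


SNR = -28.9 - (-37.2) = 8.3 dB

8.3 dB


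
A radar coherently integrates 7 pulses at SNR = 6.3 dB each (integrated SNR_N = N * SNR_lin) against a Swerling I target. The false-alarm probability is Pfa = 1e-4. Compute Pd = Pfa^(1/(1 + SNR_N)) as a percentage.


SNR_lin = 10^(6.3/10) = 4.2658
SNR_N = 7 * 4.2658 = 29.8606
1/(1 + SNR_N) = 1/30.8606 = 0.0324038
Pd = (1e-4)^0.0324038 = 0.74197
Pd = 74.2%

74.2%


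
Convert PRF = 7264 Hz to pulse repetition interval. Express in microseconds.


PRI = 1/7264 = 0.0001376652 s = 137.7 us

137.7 us


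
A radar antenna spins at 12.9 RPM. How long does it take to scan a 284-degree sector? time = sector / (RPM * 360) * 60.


t = 284 / (12.9 * 360) * 60 = 3.67 s

3.67 s


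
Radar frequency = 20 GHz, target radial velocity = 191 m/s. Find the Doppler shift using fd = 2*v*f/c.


fd = 2 * 191 * 20000000000.0 / 3e8 = 25466.7 Hz

25466.7 Hz


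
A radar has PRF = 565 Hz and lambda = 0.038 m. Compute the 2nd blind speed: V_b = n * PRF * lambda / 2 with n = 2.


V_blind = 2 * 565 * 0.038 / 2 = 21.5 m/s

21.5 m/s


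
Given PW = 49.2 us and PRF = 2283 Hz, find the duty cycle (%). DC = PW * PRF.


DC = 49.2e-6 * 2283 * 100 = 11.23%

11.23%


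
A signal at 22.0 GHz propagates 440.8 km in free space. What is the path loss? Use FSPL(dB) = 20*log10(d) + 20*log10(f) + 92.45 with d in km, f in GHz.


20*log10(440.8) = 52.88
20*log10(22.0) = 26.85
FSPL = 172.2 dB

172.2 dB


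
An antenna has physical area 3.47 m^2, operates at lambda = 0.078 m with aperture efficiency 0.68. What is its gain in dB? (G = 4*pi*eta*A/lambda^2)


G_linear = 4*pi*0.68*3.47/0.078^2 = 4873.7
G_dB = 10*log10(4873.7) = 36.9 dB

36.9 dB


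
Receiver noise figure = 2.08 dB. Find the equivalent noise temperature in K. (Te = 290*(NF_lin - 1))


NF_lin = 10^(2.08/10) = 1.614359
Te = 290 * (1.614359 - 1) = 178.2 K

178.2 K


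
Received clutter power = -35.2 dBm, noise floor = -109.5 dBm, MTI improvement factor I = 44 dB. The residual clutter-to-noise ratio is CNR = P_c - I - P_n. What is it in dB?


CNR = -35.2 - 44 - (-109.5) = 30.3 dB

30.3 dB


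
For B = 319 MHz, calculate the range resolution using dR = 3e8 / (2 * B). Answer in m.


dR = 3e8 / (2 * 319000000.0) = 0.47 m

0.47 m


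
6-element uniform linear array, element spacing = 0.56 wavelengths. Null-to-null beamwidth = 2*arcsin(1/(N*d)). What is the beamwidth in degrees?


1/(N*d) = 1/(6*0.56) = 0.297619
BW = 2*arcsin(0.297619) = 34.6 degrees

34.6 degrees


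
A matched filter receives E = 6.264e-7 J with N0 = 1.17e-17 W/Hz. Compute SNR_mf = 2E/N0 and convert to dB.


SNR_lin = 2 * 6.264e-7 / 1.17e-17 = 1.071e11
SNR_dB = 10*log10(1.071e11) = 110.3 dB

110.3 dB


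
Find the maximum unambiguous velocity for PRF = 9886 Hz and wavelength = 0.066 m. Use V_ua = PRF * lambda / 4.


V_ua = 9886 * 0.066 / 4 = 163.1 m/s

163.1 m/s


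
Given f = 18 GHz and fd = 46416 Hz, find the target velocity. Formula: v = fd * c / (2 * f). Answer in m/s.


v = 46416 * 3e8 / (2 * 18000000000.0) = 386.8 m/s

386.8 m/s


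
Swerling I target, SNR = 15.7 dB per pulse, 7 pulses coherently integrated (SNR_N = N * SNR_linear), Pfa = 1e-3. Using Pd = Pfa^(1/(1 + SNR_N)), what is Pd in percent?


SNR_lin = 10^(15.7/10) = 37.15352
SNR_N = 7 * 37.15352 = 260.07464
1/(1 + SNR_N) = 1/261.07464 = 0.0038303
Pd = (1e-3)^0.0038303 = 0.97389
Pd = 97.4%

97.4%


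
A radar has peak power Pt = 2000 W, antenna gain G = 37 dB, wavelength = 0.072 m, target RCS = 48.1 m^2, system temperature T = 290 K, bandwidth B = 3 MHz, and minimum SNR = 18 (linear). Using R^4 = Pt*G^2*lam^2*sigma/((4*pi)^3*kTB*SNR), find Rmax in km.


G_lin = 10^(37/10) = 5011.872336
R^4 = 2000 * 5011.872336^2 * 0.072^2 * 48.1 / ((4*pi)^3 * 1.38e-23 * 290 * 3000000.0 * 18)
R^4 = 2.92105e19 m^4
R_max = (2.92105e19)^(1/4) = 73516.5 m = 73.5 km

73.5 km


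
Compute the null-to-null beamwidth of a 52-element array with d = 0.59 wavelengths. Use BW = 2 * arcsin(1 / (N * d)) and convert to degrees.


1/(N*d) = 1/(52*0.59) = 0.032595
BW = 2*arcsin(0.032595) = 3.7 degrees

3.7 degrees


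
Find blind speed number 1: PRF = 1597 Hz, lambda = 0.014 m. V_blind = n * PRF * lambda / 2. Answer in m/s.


V_blind = 1 * 1597 * 0.014 / 2 = 11.2 m/s

11.2 m/s


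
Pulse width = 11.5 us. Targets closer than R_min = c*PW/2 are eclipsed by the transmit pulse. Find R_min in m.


R_min = 3e8 * 11.5e-6 / 2 = 1725.0 m

1725.0 m


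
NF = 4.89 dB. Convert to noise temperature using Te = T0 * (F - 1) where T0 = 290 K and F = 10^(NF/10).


NF_lin = 10^(4.89/10) = 3.083188
Te = 290 * (3.083188 - 1) = 604.1 K

604.1 K


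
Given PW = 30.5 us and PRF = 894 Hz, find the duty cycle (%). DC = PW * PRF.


DC = 30.5e-6 * 894 * 100 = 2.73%

2.73%


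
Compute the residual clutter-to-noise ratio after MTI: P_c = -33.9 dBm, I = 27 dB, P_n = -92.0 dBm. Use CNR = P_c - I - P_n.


CNR = -33.9 - 27 - (-92.0) = 31.1 dB

31.1 dB


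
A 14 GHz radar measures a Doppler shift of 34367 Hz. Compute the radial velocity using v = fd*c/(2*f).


v = 34367 * 3e8 / (2 * 14000000000.0) = 368.2 m/s

368.2 m/s


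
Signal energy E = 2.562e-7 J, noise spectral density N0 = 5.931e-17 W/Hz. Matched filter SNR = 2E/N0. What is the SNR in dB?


SNR_lin = 2 * 2.562e-7 / 5.931e-17 = 8.639e9
SNR_dB = 10*log10(8.639e9) = 99.4 dB

99.4 dB


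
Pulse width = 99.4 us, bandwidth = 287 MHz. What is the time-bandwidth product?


TBP = 99.4 * 287 = 28527.8

28527.8


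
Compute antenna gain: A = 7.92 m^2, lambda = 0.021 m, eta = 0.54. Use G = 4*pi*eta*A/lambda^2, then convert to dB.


G_linear = 4*pi*0.54*7.92/0.021^2 = 121868.15
G_dB = 10*log10(121868.15) = 50.9 dB

50.9 dB


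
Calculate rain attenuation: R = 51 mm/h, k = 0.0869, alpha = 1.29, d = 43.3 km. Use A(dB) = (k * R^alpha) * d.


gamma = 0.0869 * 51^1.29 = 13.860704 dB/km
A = 13.860704 * 43.3 = 600.17 dB

600.17 dB


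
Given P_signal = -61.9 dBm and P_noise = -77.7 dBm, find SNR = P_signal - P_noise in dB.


SNR = -61.9 - (-77.7) = 15.8 dB

15.8 dB


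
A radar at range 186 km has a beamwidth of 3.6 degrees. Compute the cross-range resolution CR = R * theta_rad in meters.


BW_rad = 0.062831853
CR = 186000 * 0.062831853 = 11686.7 m

11686.7 m


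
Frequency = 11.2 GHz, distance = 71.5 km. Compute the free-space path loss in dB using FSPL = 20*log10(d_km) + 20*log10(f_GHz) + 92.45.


20*log10(71.5) = 37.09
20*log10(11.2) = 20.98
FSPL = 150.5 dB

150.5 dB


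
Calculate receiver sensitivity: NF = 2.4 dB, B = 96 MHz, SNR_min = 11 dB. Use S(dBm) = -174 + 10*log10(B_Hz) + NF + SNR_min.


10*log10(96000000.0) = 79.82
S = -174 + 79.82 + 2.4 + 11 = -80.8 dBm

-80.8 dBm


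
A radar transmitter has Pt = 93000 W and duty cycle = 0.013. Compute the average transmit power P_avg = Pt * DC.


P_avg = 93000 * 0.013 = 1209.0 W

1209.0 W


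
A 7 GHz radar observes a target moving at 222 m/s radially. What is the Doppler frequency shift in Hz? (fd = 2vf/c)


fd = 2 * 222 * 7000000000.0 / 3e8 = 10360.0 Hz

10360.0 Hz


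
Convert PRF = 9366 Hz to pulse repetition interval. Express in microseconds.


PRI = 1/9366 = 0.0001067692 s = 106.8 us

106.8 us


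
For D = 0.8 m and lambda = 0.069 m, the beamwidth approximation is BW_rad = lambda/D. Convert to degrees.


BW_rad = 0.069 / 0.8 = 0.08625
BW_deg = 4.94 degrees

4.94 degrees


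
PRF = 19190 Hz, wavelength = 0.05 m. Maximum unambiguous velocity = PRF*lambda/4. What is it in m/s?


V_ua = 19190 * 0.05 / 4 = 239.9 m/s

239.9 m/s


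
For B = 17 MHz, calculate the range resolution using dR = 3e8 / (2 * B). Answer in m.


dR = 3e8 / (2 * 17000000.0) = 8.82 m

8.82 m


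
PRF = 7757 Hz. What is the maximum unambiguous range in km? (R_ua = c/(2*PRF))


R_ua = 3e8 / (2 * 7757) = 19337.4 m = 19.3 km

19.3 km


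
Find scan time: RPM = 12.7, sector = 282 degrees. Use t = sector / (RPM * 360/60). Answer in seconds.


t = 282 / (12.7 * 360) * 60 = 3.7 s

3.7 s


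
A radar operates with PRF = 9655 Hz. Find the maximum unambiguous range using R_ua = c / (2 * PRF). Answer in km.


R_ua = 3e8 / (2 * 9655) = 15536.0 m = 15.5 km

15.5 km


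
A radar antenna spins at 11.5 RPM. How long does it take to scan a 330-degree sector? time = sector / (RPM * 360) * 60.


t = 330 / (11.5 * 360) * 60 = 4.78 s

4.78 s


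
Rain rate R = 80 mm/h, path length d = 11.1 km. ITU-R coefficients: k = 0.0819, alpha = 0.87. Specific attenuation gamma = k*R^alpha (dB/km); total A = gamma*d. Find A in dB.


gamma = 0.0819 * 80^0.87 = 3.70657 dB/km
A = 3.70657 * 11.1 = 41.14 dB

41.14 dB


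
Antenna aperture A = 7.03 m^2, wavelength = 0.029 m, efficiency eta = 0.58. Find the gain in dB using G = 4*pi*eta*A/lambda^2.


G_linear = 4*pi*0.58*7.03/0.029^2 = 60925.23
G_dB = 10*log10(60925.23) = 47.8 dB

47.8 dB


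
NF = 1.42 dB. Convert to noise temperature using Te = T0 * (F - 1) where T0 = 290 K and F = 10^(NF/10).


NF_lin = 10^(1.42/10) = 1.386756
Te = 290 * (1.386756 - 1) = 112.2 K

112.2 K


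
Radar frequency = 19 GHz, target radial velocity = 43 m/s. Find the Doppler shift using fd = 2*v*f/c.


fd = 2 * 43 * 19000000000.0 / 3e8 = 5446.7 Hz

5446.7 Hz


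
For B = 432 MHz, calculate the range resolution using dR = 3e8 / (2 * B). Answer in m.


dR = 3e8 / (2 * 432000000.0) = 0.35 m

0.35 m


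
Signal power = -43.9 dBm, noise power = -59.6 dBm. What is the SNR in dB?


SNR = -43.9 - (-59.6) = 15.7 dB

15.7 dB


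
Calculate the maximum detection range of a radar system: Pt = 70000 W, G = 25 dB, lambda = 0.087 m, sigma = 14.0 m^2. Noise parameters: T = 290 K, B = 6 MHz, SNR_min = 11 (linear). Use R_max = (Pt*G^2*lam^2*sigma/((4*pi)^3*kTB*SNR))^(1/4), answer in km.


G_lin = 10^(25/10) = 316.227766
R^4 = 70000 * 316.227766^2 * 0.087^2 * 14.0 / ((4*pi)^3 * 1.38e-23 * 290 * 6000000.0 * 11)
R^4 = 1.41519e18 m^4
R_max = (1.41519e18)^(1/4) = 34490.8 m = 34.5 km

34.5 km


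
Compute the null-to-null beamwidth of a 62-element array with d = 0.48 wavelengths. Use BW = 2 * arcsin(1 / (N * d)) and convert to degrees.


1/(N*d) = 1/(62*0.48) = 0.033602
BW = 2*arcsin(0.033602) = 3.9 degrees

3.9 degrees


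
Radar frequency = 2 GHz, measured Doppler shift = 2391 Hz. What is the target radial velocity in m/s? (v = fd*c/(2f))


v = 2391 * 3e8 / (2 * 2000000000.0) = 179.3 m/s

179.3 m/s


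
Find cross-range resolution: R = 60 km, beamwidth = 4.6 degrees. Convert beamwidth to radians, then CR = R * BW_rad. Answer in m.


BW_rad = 0.080285146
CR = 60000 * 0.080285146 = 4817.1 m

4817.1 m


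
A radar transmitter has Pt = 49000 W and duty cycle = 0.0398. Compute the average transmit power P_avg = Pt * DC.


P_avg = 49000 * 0.0398 = 1950.2 W

1950.2 W


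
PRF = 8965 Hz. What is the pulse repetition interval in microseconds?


PRI = 1/8965 = 0.0001115449 s = 111.5 us

111.5 us


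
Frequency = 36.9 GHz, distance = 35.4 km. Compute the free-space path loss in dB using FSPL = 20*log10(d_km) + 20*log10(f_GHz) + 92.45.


20*log10(35.4) = 30.98
20*log10(36.9) = 31.34
FSPL = 154.8 dB

154.8 dB


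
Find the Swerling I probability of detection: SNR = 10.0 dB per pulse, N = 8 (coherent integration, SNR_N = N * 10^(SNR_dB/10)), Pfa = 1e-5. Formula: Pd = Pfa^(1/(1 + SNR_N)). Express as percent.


SNR_lin = 10^(10.0/10) = 10.0
SNR_N = 8 * 10.0 = 80.0
1/(1 + SNR_N) = 1/81.0 = 0.0123457
Pd = (1e-5)^0.0123457 = 0.8675
Pd = 86.8%

86.8%


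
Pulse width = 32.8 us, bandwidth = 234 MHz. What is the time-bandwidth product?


TBP = 32.8 * 234 = 7675.2

7675.2


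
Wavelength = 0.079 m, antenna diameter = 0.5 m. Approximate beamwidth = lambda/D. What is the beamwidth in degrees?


BW_rad = 0.079 / 0.5 = 0.158
BW_deg = 9.05 degrees

9.05 degrees


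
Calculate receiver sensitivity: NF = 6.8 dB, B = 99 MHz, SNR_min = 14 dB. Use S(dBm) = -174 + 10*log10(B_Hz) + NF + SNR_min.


10*log10(99000000.0) = 79.96
S = -174 + 79.96 + 6.8 + 14 = -73.2 dBm

-73.2 dBm


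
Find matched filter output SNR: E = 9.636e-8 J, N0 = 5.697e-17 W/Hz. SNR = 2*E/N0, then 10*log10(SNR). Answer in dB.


SNR_lin = 2 * 9.636e-8 / 5.697e-17 = 3.383e9
SNR_dB = 10*log10(3.383e9) = 95.3 dB

95.3 dB


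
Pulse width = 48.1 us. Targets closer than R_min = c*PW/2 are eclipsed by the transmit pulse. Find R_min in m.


R_min = 3e8 * 48.1e-6 / 2 = 7215.0 m

7215.0 m


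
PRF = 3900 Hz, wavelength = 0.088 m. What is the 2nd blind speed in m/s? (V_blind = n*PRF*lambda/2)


V_blind = 2 * 3900 * 0.088 / 2 = 343.2 m/s

343.2 m/s


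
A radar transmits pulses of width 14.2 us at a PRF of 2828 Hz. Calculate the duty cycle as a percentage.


DC = 14.2e-6 * 2828 * 100 = 4.02%

4.02%


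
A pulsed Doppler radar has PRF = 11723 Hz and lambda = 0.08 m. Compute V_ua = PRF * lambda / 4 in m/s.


V_ua = 11723 * 0.08 / 4 = 234.5 m/s

234.5 m/s


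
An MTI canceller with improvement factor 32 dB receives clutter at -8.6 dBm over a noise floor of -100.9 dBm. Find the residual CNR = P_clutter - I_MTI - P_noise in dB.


CNR = -8.6 - 32 - (-100.9) = 60.3 dB

60.3 dB


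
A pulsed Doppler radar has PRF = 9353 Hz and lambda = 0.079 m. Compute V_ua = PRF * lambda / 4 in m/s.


V_ua = 9353 * 0.079 / 4 = 184.7 m/s

184.7 m/s


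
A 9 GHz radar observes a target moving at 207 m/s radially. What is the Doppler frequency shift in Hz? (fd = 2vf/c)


fd = 2 * 207 * 9000000000.0 / 3e8 = 12420.0 Hz

12420.0 Hz


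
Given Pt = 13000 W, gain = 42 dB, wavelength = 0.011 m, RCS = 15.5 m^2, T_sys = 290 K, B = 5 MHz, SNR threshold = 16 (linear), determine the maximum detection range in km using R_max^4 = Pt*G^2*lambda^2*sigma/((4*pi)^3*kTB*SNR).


G_lin = 10^(42/10) = 15848.931925
R^4 = 13000 * 15848.931925^2 * 0.011^2 * 15.5 / ((4*pi)^3 * 1.38e-23 * 290 * 5000000.0 * 16)
R^4 = 9.63971e18 m^4
R_max = (9.63971e18)^(1/4) = 55720.6 m = 55.7 km

55.7 km


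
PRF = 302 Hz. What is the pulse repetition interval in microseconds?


PRI = 1/302 = 0.0033112583 s = 3311.3 us

3311.3 us


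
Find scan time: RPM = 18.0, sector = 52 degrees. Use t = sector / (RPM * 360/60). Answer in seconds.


t = 52 / (18.0 * 360) * 60 = 0.48 s

0.48 s


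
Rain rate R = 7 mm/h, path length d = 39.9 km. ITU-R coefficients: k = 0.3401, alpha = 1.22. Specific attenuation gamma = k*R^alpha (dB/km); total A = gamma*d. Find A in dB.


gamma = 0.3401 * 7^1.22 = 3.652803 dB/km
A = 3.652803 * 39.9 = 145.75 dB

145.75 dB


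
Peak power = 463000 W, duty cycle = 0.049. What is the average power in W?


P_avg = 463000 * 0.049 = 22687.0 W

22687.0 W


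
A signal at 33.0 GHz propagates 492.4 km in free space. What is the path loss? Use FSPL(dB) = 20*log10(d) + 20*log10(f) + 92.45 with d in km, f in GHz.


20*log10(492.4) = 53.85
20*log10(33.0) = 30.37
FSPL = 176.7 dB

176.7 dB


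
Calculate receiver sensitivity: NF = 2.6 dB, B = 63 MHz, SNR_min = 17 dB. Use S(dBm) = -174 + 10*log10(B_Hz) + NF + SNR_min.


10*log10(63000000.0) = 77.99
S = -174 + 77.99 + 2.6 + 17 = -76.4 dBm

-76.4 dBm


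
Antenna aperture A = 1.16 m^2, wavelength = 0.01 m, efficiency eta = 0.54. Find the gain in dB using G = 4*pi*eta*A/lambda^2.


G_linear = 4*pi*0.54*1.16/0.01^2 = 78715.75
G_dB = 10*log10(78715.75) = 49.0 dB

49.0 dB


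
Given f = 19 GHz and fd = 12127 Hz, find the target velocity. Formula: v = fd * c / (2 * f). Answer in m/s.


v = 12127 * 3e8 / (2 * 19000000000.0) = 95.7 m/s

95.7 m/s
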